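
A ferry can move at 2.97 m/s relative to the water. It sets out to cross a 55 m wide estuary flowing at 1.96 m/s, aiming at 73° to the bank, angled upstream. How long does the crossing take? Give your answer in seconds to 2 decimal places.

The component of the ferry's velocity perpendicular to the bank is 2.97 × sin 73° = 2.840 m/s.
The flow acts along the bank and has no component across it.
Time = 55 / 2.840 = 19.365 s.

19.36 s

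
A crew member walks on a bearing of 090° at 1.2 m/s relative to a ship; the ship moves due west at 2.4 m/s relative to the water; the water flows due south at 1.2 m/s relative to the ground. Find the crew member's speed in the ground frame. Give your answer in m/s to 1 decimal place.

In east/north components (m/s): crew member relative to ship = (1.200, 0.000); ship relative to water = (-2.400, 0.000); water relative to ground = (0.000, -1.200).
Sum = (-1.200, -1.200) m/s.
Speed = |(-1.200, -1.200)| = 1.697 m/s.

1.7 m/s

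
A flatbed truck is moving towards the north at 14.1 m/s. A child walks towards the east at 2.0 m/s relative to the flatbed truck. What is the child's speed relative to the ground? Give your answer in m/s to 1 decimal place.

Taking east as x and north as y: flatbed truck velocity = (0.000, 14.100) m/s; child velocity relative to flatbed truck = (2.000, 0.000) m/s.
Velocity relative to ground = (0.000, 14.100) + (2.000, 0.000) = (2.000, 14.100) m/s.
Speed = |(2.000, 14.100)| = 14.241 m/s.

14.2 m/s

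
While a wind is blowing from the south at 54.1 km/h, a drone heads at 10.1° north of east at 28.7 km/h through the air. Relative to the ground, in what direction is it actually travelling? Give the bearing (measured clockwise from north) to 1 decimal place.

025.5°

Taking east as x and north as y: velocity relative to the air = (28.255, 5.033) km/h; the air relative to ground = (0.000, 54.100) km/h.
Velocity relative to ground = (28.255, 5.033) + (0.000, 54.100) = (28.255, 59.133) km/h.
Bearing = atan2(28.26, 59.13) = 25.54° clockwise from north.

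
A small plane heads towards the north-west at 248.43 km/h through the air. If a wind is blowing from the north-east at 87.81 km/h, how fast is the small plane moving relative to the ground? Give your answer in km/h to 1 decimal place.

263.5 km/h

Taking east as x and north as y: velocity relative to the air = (-175.667, 175.667) km/h; the air relative to ground = (-62.091, -62.091) km/h.
Velocity relative to ground = (-175.667, 175.667) + (-62.091, -62.091) = (-237.758, 113.575) km/h.
Speed = |(-237.758, 113.575)| = 263.492 km/h.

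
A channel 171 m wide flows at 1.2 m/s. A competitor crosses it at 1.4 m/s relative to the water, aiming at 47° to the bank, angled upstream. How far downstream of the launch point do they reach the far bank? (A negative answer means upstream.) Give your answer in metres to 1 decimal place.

Perpendicular speed = 1.024 m/s; crossing time = 171 / 1.024 = 167.009 s.
Net downstream speed = 0.245 m/s.
Drift = 0.245 × 167.009 = 40.951 m (downstream).

41.0 m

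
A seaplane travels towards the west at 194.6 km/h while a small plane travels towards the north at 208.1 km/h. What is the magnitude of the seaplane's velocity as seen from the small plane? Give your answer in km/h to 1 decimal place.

Taking east as x and north as y: seaplane velocity = (-194.600, 0.000) km/h; small plane velocity = (0.000, 208.100) km/h.
Velocity of seaplane relative to small plane = (-194.600, 0.000) − (0.000, 208.100) = (-194.600, -208.100) km/h.
Magnitude = |(-194.600, -208.100)| = 284.912 km/h.

284.9 km/h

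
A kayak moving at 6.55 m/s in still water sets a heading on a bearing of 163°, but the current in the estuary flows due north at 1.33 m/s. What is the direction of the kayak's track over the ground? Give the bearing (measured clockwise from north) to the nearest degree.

159°

Taking east as x and north as y: velocity relative to the water = (1.915, -6.264) m/s; the water relative to ground = (0.000, 1.330) m/s.
Velocity relative to ground = (1.915, -6.264) + (0.000, 1.330) = (1.915, -4.934) m/s.
Bearing = atan2(1.92, -4.93) = 158.79° clockwise from north.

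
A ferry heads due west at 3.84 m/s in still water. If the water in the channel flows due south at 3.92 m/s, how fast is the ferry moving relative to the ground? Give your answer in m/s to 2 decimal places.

5.49 m/s

Taking east as x and north as y: velocity relative to the water = (-3.840, 0.000) m/s; the water relative to ground = (0.000, -3.920) m/s.
Velocity relative to ground = (-3.840, 0.000) + (0.000, -3.920) = (-3.840, -3.920) m/s.
Speed = |(-3.840, -3.920)| = 5.487 m/s.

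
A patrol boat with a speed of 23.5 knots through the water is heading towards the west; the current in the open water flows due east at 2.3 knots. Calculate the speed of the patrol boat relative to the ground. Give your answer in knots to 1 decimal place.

Taking east as x and north as y: velocity relative to the water = (-23.500, 0.000) knots; the water relative to ground = (2.300, 0.000) knots.
Velocity relative to ground = (-23.500, 0.000) + (2.300, 0.000) = (-21.200, 0.000) knots.
Speed = |(-21.200, 0.000)| = 21.200 knots.

21.2 knots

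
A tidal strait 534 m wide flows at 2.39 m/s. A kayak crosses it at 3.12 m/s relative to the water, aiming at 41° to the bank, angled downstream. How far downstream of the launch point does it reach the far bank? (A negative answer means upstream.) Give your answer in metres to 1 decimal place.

1237.8 m

Perpendicular speed = 2.047 m/s; crossing time = 534 / 2.047 = 260.882 s.
Net downstream speed = 4.745 m/s.
Drift = 4.745 × 260.882 = 1237.804 m (downstream).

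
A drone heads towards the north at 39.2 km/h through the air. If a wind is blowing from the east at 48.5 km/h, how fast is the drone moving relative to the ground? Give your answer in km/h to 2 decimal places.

62.36 km/h

Taking east as x and north as y: velocity relative to the air = (0.000, 39.200) km/h; the air relative to ground = (-48.500, 0.000) km/h.
Velocity relative to ground = (0.000, 39.200) + (-48.500, 0.000) = (-48.500, 39.200) km/h.
Speed = |(-48.500, 39.200)| = 62.361 km/h.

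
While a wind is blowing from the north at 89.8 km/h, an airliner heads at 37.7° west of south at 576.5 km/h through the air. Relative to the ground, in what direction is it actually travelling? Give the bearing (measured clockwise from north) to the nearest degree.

Taking east as x and north as y: velocity relative to the air = (-352.545, -456.140) km/h; the air relative to ground = (0.000, -89.800) km/h.
Velocity relative to ground = (-352.545, -456.140) + (0.000, -89.800) = (-352.545, -545.940) km/h.
Bearing = atan2(-352.55, -545.94) = 212.85° clockwise from north.

213°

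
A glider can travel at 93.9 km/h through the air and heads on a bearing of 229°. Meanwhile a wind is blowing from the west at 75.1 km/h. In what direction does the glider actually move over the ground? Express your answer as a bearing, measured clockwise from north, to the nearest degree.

Taking east as x and north as y: velocity relative to the air = (-70.867, -61.604) km/h; the air relative to ground = (75.100, 0.000) km/h.
Velocity relative to ground = (-70.867, -61.604) + (75.100, 0.000) = (4.233, -61.604) km/h.
Bearing = atan2(4.23, -61.60) = 176.07° clockwise from north.

176°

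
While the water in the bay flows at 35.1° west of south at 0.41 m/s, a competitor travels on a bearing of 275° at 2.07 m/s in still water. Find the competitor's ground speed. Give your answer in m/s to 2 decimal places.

2.30 m/s

Taking east as x and north as y: velocity relative to the water = (-2.062, 0.180) m/s; the water relative to ground = (-0.236, -0.335) m/s.
Velocity relative to ground = (-2.062, 0.180) + (-0.236, -0.335) = (-2.298, -0.155) m/s.
Speed = |(-2.298, -0.155)| = 2.303 m/s.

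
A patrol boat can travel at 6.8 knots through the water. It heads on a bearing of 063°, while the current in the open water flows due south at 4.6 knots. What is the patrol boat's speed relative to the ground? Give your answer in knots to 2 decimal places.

6.24 knots

Taking east as x and north as y: velocity relative to the water = (6.059, 3.087) knots; the water relative to ground = (0.000, -4.600) knots.
Velocity relative to ground = (6.059, 3.087) + (0.000, -4.600) = (6.059, -1.513) knots.
Speed = |(6.059, -1.513)| = 6.245 knots.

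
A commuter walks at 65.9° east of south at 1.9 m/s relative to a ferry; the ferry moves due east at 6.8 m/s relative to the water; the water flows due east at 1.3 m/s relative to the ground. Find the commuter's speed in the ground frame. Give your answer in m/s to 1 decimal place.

9.9 m/s

In east/north components (m/s): commuter relative to ferry = (1.734, -0.776); ferry relative to water = (6.800, 0.000); water relative to ground = (1.300, 0.000).
Sum = (9.834, -0.776) m/s.
Speed = |(9.834, -0.776)| = 9.865 m/s.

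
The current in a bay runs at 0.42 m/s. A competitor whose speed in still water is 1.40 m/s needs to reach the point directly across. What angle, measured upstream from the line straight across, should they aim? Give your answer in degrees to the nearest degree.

To cancel the current, the upstream component of the competitor's velocity must equal the flow: 1.40 sin θ = 0.42.
sin θ = 0.42 / 1.40 = 0.3000.
θ = arcsin(0.3000) = 17.458°.

17°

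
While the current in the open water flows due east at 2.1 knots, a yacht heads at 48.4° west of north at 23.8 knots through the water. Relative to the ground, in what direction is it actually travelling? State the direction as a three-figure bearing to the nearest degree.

Taking east as x and north as y: velocity relative to the water = (-17.798, 15.801) knots; the water relative to ground = (2.100, 0.000) knots.
Velocity relative to ground = (-17.798, 15.801) + (2.100, 0.000) = (-15.698, 15.801) knots.
Bearing = atan2(-15.70, 15.80) = 315.19° clockwise from north.

315°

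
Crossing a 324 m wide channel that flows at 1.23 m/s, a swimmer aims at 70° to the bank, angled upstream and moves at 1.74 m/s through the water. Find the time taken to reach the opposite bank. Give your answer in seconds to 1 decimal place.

The component of the swimmer's velocity perpendicular to the bank is 1.74 × sin 70° = 1.635 m/s.
The current is parallel to the bank, so it does not affect the crossing time.
Time = 324 / 1.635 = 198.157 s.

198.2 s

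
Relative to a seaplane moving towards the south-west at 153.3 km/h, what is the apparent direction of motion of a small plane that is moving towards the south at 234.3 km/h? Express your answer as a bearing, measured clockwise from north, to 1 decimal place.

139.3°

Taking east as x and north as y: small plane velocity = (0.000, -234.300) km/h; seaplane velocity = (-108.399, -108.399) km/h.
Velocity of small plane relative to seaplane = (0.000, -234.300) − (-108.399, -108.399) = (108.399, -125.901) km/h.
Bearing = atan2(108.40, -125.90) = 139.27° clockwise from north.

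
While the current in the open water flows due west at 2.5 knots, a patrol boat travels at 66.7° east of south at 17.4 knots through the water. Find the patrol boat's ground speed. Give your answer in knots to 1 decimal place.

15.1 knots

Taking east as x and north as y: velocity relative to the water = (15.981, -6.882) knots; the water relative to ground = (-2.500, 0.000) knots.
Velocity relative to ground = (15.981, -6.882) + (-2.500, 0.000) = (13.481, -6.882) knots.
Speed = |(13.481, -6.882)| = 15.136 knots.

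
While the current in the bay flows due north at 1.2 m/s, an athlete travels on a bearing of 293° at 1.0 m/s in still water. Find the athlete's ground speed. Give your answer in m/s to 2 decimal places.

1.84 m/s

Taking east as x and north as y: velocity relative to the water = (-0.921, 0.391) m/s; the water relative to ground = (0.000, 1.200) m/s.
Velocity relative to ground = (-0.921, 0.391) + (0.000, 1.200) = (-0.921, 1.591) m/s.
Speed = |(-0.921, 1.591)| = 1.838 m/s.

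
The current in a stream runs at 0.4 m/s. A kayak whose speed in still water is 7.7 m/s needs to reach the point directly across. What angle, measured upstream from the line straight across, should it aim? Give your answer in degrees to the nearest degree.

3°

To cancel the current, the upstream component of the kayak's velocity must equal the flow: 7.7 sin θ = 0.4.
sin θ = 0.4 / 7.7 = 0.0519.
θ = arcsin(0.0519) = 2.978°.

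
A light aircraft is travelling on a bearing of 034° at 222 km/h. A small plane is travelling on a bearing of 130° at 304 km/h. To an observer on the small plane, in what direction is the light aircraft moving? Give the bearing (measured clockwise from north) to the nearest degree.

Taking east as x and north as y: light aircraft velocity = (124.141, 184.046) km/h; small plane velocity = (232.878, -195.407) km/h.
Velocity of light aircraft relative to small plane = (124.141, 184.046) − (232.878, -195.407) = (-108.737, 379.454) km/h.
Bearing = atan2(-108.74, 379.45) = 344.01° clockwise from north.

344°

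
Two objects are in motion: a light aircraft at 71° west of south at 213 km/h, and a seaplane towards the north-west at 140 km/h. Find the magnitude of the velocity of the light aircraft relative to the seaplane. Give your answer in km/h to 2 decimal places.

197.04 km/h

Taking east as x and north as y: light aircraft velocity = (-201.395, -69.346) km/h; seaplane velocity = (-98.995, 98.995) km/h.
Velocity of light aircraft relative to seaplane = (-201.395, -69.346) − (-98.995, 98.995) = (-102.401, -168.341) km/h.
Magnitude = |(-102.401, -168.341)| = 197.039 km/h.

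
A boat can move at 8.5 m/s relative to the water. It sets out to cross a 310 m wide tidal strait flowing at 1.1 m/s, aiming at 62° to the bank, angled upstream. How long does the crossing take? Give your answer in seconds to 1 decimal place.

41.3 s

The component of the boat's velocity perpendicular to the bank is 8.5 × sin 62° = 7.505 m/s.
The flow acts along the bank and has no component across it.
Time = 310 / 7.505 = 41.305 s.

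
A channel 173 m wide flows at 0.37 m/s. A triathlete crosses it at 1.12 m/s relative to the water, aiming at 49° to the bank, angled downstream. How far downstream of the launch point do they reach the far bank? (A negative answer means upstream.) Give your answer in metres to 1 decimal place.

226.1 m

Perpendicular speed = 0.845 m/s; crossing time = 173 / 0.845 = 204.667 s.
Net downstream speed = 1.105 m/s.
Drift = 1.105 × 204.667 = 226.113 m (downstream).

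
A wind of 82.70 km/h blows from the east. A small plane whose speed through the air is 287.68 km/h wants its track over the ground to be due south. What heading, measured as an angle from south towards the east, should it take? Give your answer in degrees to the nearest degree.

The wind pushes perpendicular to the desired track; the heading must have a component into the wind equal to 82.70 km/h: 287.68 sin θ = 82.70.
sin θ = 0.2875, so θ = 16.707°.

17°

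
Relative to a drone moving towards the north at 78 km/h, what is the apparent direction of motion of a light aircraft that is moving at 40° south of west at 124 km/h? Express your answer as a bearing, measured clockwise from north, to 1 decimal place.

Taking east as x and north as y: light aircraft velocity = (-94.990, -79.706) km/h; drone velocity = (0.000, 78.000) km/h.
Velocity of light aircraft relative to drone = (-94.990, -79.706) − (0.000, 78.000) = (-94.990, -157.706) km/h.
Bearing = atan2(-94.99, -157.71) = 211.06° clockwise from north.

211.1°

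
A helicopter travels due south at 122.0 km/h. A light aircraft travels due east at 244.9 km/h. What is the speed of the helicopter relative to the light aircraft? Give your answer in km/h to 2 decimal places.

Taking east as x and north as y: helicopter velocity = (0.000, -122.000) km/h; light aircraft velocity = (244.900, 0.000) km/h.
Velocity of helicopter relative to light aircraft = (0.000, -122.000) − (244.900, 0.000) = (-244.900, -122.000) km/h.
Magnitude = |(-244.900, -122.000)| = 273.606 km/h.

273.61 km/h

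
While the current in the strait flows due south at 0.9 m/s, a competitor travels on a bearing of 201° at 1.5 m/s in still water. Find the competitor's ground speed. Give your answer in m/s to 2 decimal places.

2.36 m/s

Taking east as x and north as y: velocity relative to the water = (-0.538, -1.400) m/s; the water relative to ground = (0.000, -0.900) m/s.
Velocity relative to ground = (-0.538, -1.400) + (0.000, -0.900) = (-0.538, -2.300) m/s.
Speed = |(-0.538, -2.300)| = 2.362 m/s.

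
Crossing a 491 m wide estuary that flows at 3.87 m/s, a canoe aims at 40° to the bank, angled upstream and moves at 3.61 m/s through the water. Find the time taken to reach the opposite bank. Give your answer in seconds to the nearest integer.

The component of the canoe's velocity perpendicular to the bank is 3.61 × sin 40° = 2.320 m/s.
The current is parallel to the bank, so it does not affect the crossing time.
Time = 491 / 2.320 = 211.596 s.

212 s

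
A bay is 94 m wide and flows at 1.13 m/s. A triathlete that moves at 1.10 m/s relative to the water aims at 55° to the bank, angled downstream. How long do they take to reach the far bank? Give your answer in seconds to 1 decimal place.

The component of the triathlete's velocity perpendicular to the bank is 1.10 × sin 55° = 0.901 m/s.
Only the cross-stream component determines the crossing time; the current contributes nothing perpendicular to the bank.
Time = 94 / 0.901 = 104.321 s.

104.3 s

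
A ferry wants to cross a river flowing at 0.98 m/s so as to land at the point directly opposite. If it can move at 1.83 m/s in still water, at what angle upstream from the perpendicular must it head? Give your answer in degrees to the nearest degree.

32°

To cancel the current, the upstream component of the ferry's velocity must equal the flow: 1.83 sin θ = 0.98.
sin θ = 0.98 / 1.83 = 0.5355.
θ = arcsin(0.5355) = 32.379°.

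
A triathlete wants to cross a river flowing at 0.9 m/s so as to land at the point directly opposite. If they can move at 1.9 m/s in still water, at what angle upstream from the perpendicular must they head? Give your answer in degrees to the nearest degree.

To cancel the current, the upstream component of the triathlete's velocity must equal the flow: 1.9 sin θ = 0.9.
sin θ = 0.9 / 1.9 = 0.4737.
θ = arcsin(0.4737) = 28.274°.

28°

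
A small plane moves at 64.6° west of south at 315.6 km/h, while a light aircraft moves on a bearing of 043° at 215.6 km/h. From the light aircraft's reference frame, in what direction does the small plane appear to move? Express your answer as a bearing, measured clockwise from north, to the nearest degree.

236°

Taking east as x and north as y: small plane velocity = (-285.093, -135.372) km/h; light aircraft velocity = (147.039, 157.680) km/h.
Velocity of small plane relative to light aircraft = (-285.093, -135.372) − (147.039, 157.680) = (-432.131, -293.052) km/h.
Bearing = atan2(-432.13, -293.05) = 235.86° clockwise from north.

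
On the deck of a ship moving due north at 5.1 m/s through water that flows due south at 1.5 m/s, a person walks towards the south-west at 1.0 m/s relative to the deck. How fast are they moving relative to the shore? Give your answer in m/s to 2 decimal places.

In east/north components (m/s): person relative to ship = (-0.707, -0.707); ship relative to water = (0.000, 5.100); water relative to ground = (0.000, -1.500).
Sum = (-0.707, 2.893) m/s.
Speed = |(-0.707, 2.893)| = 2.978 m/s.

2.98 m/s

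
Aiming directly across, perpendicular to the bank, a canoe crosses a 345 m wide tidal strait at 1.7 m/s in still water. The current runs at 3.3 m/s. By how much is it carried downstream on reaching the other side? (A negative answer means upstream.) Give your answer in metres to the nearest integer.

Perpendicular speed = 1.700 m/s; crossing time = 345 / 1.700 = 202.941 s.
Net downstream speed = 3.300 m/s.
Drift = 3.300 × 202.941 = 669.706 m (downstream).

670 m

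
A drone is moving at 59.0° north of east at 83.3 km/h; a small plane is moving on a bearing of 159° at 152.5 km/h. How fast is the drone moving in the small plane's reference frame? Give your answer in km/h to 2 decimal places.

Taking east as x and north as y: drone velocity = (42.903, 71.402) km/h; small plane velocity = (54.651, -142.371) km/h.
Velocity of drone relative to small plane = (42.903, 71.402) − (54.651, -142.371) = (-11.748, 213.773) km/h.
Magnitude = |(-11.748, 213.773)| = 214.096 km/h.

214.10 km/h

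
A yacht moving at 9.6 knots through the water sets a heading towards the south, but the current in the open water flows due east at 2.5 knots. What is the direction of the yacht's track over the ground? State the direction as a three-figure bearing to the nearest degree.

165°

Taking east as x and north as y: velocity relative to the water = (0.000, -9.600) knots; the water relative to ground = (2.500, 0.000) knots.
Velocity relative to ground = (0.000, -9.600) + (2.500, 0.000) = (2.500, -9.600) knots.
Bearing = atan2(2.50, -9.60) = 165.40° clockwise from north.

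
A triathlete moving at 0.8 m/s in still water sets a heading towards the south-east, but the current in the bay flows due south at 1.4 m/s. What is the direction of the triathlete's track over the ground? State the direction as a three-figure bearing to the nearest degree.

164°

Taking east as x and north as y: velocity relative to the water = (0.566, -0.566) m/s; the water relative to ground = (0.000, -1.400) m/s.
Velocity relative to ground = (0.566, -0.566) + (0.000, -1.400) = (0.566, -1.966) m/s.
Bearing = atan2(0.57, -1.97) = 163.95° clockwise from north.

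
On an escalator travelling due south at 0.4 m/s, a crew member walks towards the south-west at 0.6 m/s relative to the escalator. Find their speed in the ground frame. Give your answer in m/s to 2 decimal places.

Taking east as x and north as y: escalator velocity = (0.000, -0.400) m/s; crew member velocity relative to escalator = (-0.424, -0.424) m/s.
Velocity relative to ground = (0.000, -0.400) + (-0.424, -0.424) = (-0.424, -0.824) m/s.
Speed = |(-0.424, -0.824)| = 0.927 m/s.

0.93 m/s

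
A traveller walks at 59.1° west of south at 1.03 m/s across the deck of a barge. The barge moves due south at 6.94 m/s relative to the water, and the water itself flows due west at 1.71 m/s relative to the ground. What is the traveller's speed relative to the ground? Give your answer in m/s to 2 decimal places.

7.91 m/s

In east/north components (m/s): traveller relative to barge = (-0.884, -0.529); barge relative to water = (0.000, -6.940); water relative to ground = (-1.710, 0.000).
Sum = (-2.594, -7.469) m/s.
Speed = |(-2.594, -7.469)| = 7.907 m/s.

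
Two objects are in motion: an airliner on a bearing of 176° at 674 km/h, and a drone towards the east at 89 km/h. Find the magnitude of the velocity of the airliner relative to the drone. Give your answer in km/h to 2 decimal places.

Taking east as x and north as y: airliner velocity = (47.016, -672.358) km/h; drone velocity = (89.000, 0.000) km/h.
Velocity of airliner relative to drone = (47.016, -672.358) − (89.000, 0.000) = (-41.984, -672.358) km/h.
Magnitude = |(-41.984, -672.358)| = 673.668 km/h.

673.67 km/h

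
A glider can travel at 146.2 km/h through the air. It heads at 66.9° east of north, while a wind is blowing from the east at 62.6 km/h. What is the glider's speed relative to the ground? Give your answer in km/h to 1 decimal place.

92.0 km/h

Taking east as x and north as y: velocity relative to the air = (134.478, 57.360) km/h; the air relative to ground = (-62.600, 0.000) km/h.
Velocity relative to ground = (134.478, 57.360) + (-62.600, 0.000) = (71.878, 57.360) km/h.
Speed = |(71.878, 57.360)| = 91.960 km/h.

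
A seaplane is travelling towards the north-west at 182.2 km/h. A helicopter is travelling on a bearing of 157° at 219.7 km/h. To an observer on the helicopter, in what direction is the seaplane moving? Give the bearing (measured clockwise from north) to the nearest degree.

327°

Taking east as x and north as y: seaplane velocity = (-128.835, 128.835) km/h; helicopter velocity = (85.844, -202.235) km/h.
Velocity of seaplane relative to helicopter = (-128.835, 128.835) − (85.844, -202.235) = (-214.678, 331.070) km/h.
Bearing = atan2(-214.68, 331.07) = 327.04° clockwise from north.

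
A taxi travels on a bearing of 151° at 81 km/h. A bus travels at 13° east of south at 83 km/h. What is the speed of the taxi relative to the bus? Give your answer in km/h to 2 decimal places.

Taking east as x and north as y: taxi velocity = (39.270, -70.844) km/h; bus velocity = (18.671, -80.873) km/h.
Velocity of taxi relative to bus = (39.270, -70.844) − (18.671, -80.873) = (20.599, 10.029) km/h.
Magnitude = |(20.599, 10.029)| = 22.910 km/h.

22.91 km/h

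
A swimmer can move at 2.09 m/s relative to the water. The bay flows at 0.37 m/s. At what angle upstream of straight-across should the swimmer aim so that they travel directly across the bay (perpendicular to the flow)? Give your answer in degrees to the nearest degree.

To cancel the current, the upstream component of the swimmer's velocity must equal the flow: 2.09 sin θ = 0.37.
sin θ = 0.37 / 2.09 = 0.1770.
θ = arcsin(0.1770) = 10.197°.

10°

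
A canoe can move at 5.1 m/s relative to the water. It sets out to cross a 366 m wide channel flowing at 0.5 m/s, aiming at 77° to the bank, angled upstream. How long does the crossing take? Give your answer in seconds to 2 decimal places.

The component of the canoe's velocity perpendicular to the bank is 5.1 × sin 77° = 4.969 m/s.
Only the cross-stream component determines the crossing time; the current contributes nothing perpendicular to the bank.
Time = 366 / 4.969 = 73.652 s.

73.65 s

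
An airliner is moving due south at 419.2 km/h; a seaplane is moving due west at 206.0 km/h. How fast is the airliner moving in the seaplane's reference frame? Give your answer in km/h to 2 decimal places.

Taking east as x and north as y: airliner velocity = (0.000, -419.200) km/h; seaplane velocity = (-206.000, 0.000) km/h.
Velocity of airliner relative to seaplane = (0.000, -419.200) − (-206.000, 0.000) = (206.000, -419.200) km/h.
Magnitude = |(206.000, -419.200)| = 467.081 km/h.

467.08 km/h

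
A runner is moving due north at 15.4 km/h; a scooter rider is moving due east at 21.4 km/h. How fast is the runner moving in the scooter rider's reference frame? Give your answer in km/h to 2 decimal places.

Taking east as x and north as y: runner velocity = (0.000, 15.400) km/h; scooter rider velocity = (21.400, 0.000) km/h.
Velocity of runner relative to scooter rider = (0.000, 15.400) − (21.400, 0.000) = (-21.400, 15.400) km/h.
Magnitude = |(-21.400, 15.400)| = 26.365 km/h.

26.37 km/h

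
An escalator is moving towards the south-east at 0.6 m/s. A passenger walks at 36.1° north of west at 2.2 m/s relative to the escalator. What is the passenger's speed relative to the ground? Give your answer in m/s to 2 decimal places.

Taking east as x and north as y: escalator velocity = (0.424, -0.424) m/s; passenger velocity relative to escalator = (-1.778, 1.296) m/s.
Velocity relative to ground = (0.424, -0.424) + (-1.778, 1.296) = (-1.353, 0.872) m/s.
Speed = |(-1.353, 0.872)| = 1.610 m/s.

1.61 m/s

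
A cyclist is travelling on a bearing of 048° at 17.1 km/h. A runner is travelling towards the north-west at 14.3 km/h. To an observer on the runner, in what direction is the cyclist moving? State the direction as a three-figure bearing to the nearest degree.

087°

Taking east as x and north as y: cyclist velocity = (12.708, 11.442) km/h; runner velocity = (-10.112, 10.112) km/h.
Velocity of cyclist relative to runner = (12.708, 11.442) − (-10.112, 10.112) = (22.819, 1.331) km/h.
Bearing = atan2(22.82, 1.33) = 86.66° clockwise from north.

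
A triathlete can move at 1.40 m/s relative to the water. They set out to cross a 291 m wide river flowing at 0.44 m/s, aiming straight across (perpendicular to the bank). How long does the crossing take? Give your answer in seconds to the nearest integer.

208 s

The component of the triathlete's velocity perpendicular to the bank is 1.40 m/s.
Only the cross-stream component determines the crossing time; the current contributes nothing perpendicular to the bank.
Time = 291 / 1.400 = 207.857 s.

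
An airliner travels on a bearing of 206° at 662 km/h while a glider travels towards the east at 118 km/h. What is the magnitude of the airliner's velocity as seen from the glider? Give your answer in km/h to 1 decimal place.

721.6 km/h

Taking east as x and north as y: airliner velocity = (-290.202, -595.002) km/h; glider velocity = (118.000, 0.000) km/h.
Velocity of airliner relative to glider = (-290.202, -595.002) − (118.000, 0.000) = (-408.202, -595.002) km/h.
Magnitude = |(-408.202, -595.002)| = 721.565 km/h.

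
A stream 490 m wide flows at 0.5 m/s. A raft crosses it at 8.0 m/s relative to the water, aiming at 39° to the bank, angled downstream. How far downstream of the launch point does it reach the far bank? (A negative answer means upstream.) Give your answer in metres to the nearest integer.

Perpendicular speed = 5.035 m/s; crossing time = 490 / 5.035 = 97.327 s.
Net downstream speed = 6.717 m/s.
Drift = 6.717 × 97.327 = 653.763 m (downstream).

654 m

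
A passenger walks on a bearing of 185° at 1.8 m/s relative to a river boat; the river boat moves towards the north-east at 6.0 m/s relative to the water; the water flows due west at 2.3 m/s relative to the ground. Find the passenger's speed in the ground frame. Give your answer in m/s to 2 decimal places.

In east/north components (m/s): passenger relative to river boat = (-0.157, -1.793); river boat relative to water = (4.243, 4.243); water relative to ground = (-2.300, 0.000).
Sum = (1.786, 2.449) m/s.
Speed = |(1.786, 2.449)| = 3.031 m/s.

3.03 m/s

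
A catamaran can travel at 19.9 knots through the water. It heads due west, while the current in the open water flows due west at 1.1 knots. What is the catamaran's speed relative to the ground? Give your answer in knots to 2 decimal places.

Taking east as x and north as y: velocity relative to the water = (-19.900, 0.000) knots; the water relative to ground = (-1.100, 0.000) knots.
Velocity relative to ground = (-19.900, 0.000) + (-1.100, 0.000) = (-21.000, 0.000) knots.
Speed = |(-21.000, 0.000)| = 21.000 knots.

21.00 knots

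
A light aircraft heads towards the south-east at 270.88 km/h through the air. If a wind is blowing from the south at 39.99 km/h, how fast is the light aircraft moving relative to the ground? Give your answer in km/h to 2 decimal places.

244.25 km/h

Taking east as x and north as y: velocity relative to the air = (191.541, -191.541) km/h; the air relative to ground = (0.000, 39.990) km/h.
Velocity relative to ground = (191.541, -191.541) + (0.000, 39.990) = (191.541, -151.551) km/h.
Speed = |(191.541, -151.551)| = 244.245 km/h.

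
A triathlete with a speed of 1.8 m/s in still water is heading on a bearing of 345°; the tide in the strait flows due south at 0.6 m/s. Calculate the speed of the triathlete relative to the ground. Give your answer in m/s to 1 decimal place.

1.2 m/s

Taking east as x and north as y: velocity relative to the water = (-0.466, 1.739) m/s; the water relative to ground = (0.000, -0.600) m/s.
Velocity relative to ground = (-0.466, 1.739) + (0.000, -0.600) = (-0.466, 1.139) m/s.
Speed = |(-0.466, 1.139)| = 1.230 m/s.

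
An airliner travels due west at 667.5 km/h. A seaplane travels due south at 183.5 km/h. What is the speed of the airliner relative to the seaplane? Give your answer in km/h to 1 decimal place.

692.3 km/h

Taking east as x and north as y: airliner velocity = (-667.500, 0.000) km/h; seaplane velocity = (0.000, -183.500) km/h.
Velocity of airliner relative to seaplane = (-667.500, 0.000) − (0.000, -183.500) = (-667.500, 183.500) km/h.
Magnitude = |(-667.500, 183.500)| = 692.263 km/h.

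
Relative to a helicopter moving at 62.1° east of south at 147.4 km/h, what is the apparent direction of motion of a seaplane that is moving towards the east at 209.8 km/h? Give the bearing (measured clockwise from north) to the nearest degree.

049°

Taking east as x and north as y: seaplane velocity = (209.800, 0.000) km/h; helicopter velocity = (130.267, -68.973) km/h.
Velocity of seaplane relative to helicopter = (209.800, 0.000) − (130.267, -68.973) = (79.533, 68.973) km/h.
Bearing = atan2(79.53, 68.97) = 49.07° clockwise from north.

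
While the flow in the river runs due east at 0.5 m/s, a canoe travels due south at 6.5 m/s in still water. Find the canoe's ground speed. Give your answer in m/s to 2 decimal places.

Taking east as x and north as y: velocity relative to the water = (0.000, -6.500) m/s; the water relative to ground = (0.500, 0.000) m/s.
Velocity relative to ground = (0.000, -6.500) + (0.500, 0.000) = (0.500, -6.500) m/s.
Speed = |(0.500, -6.500)| = 6.519 m/s.

6.52 m/s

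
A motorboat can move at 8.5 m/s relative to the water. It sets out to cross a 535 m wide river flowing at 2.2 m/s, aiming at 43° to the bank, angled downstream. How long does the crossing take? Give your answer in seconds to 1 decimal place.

The component of the motorboat's velocity perpendicular to the bank is 8.5 × sin 43° = 5.797 m/s.
Only the cross-stream component determines the crossing time; the current contributes nothing perpendicular to the bank.
Time = 535 / 5.797 = 92.289 s.

92.3 s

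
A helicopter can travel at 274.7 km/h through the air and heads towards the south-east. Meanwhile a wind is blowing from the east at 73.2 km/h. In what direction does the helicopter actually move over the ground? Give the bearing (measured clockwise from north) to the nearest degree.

148°

Taking east as x and north as y: velocity relative to the air = (194.242, -194.242) km/h; the air relative to ground = (-73.200, 0.000) km/h.
Velocity relative to ground = (194.242, -194.242) + (-73.200, 0.000) = (121.042, -194.242) km/h.
Bearing = atan2(121.04, -194.24) = 148.07° clockwise from north.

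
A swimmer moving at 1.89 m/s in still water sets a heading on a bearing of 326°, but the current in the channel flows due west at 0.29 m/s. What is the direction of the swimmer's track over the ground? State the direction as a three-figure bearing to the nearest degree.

319°

Taking east as x and north as y: velocity relative to the water = (-1.057, 1.567) m/s; the water relative to ground = (-0.290, 0.000) m/s.
Velocity relative to ground = (-1.057, 1.567) + (-0.290, 0.000) = (-1.347, 1.567) m/s.
Bearing = atan2(-1.35, 1.57) = 319.32° clockwise from north.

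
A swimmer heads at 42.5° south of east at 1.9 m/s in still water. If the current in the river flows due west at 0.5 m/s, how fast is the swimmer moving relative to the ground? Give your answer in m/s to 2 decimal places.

Taking east as x and north as y: velocity relative to the water = (1.401, -1.284) m/s; the water relative to ground = (-0.500, 0.000) m/s.
Velocity relative to ground = (1.401, -1.284) + (-0.500, 0.000) = (0.901, -1.284) m/s.
Speed = |(0.901, -1.284)| = 1.568 m/s.

1.57 m/s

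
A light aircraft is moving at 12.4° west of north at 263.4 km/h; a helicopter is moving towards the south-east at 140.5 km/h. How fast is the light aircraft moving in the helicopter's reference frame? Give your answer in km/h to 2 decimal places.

Taking east as x and north as y: light aircraft velocity = (-56.561, 257.255) km/h; helicopter velocity = (99.349, -99.349) km/h.
Velocity of light aircraft relative to helicopter = (-56.561, 257.255) − (99.349, -99.349) = (-155.910, 356.604) km/h.
Magnitude = |(-155.910, 356.604)| = 389.197 km/h.

389.20 km/h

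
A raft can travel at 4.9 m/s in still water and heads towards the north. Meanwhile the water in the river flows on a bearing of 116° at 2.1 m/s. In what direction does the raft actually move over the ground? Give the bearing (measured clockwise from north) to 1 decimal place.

Taking east as x and north as y: velocity relative to the water = (0.000, 4.900) m/s; the water relative to ground = (1.887, -0.921) m/s.
Velocity relative to ground = (0.000, 4.900) + (1.887, -0.921) = (1.887, 3.979) m/s.
Bearing = atan2(1.89, 3.98) = 25.38° clockwise from north.

025.4°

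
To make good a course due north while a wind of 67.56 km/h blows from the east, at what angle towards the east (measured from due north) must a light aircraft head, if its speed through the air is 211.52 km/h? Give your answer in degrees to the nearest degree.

19°

The wind pushes perpendicular to the desired track; the heading must have a component into the wind equal to 67.56 km/h: 211.52 sin θ = 67.56.
sin θ = 0.3194, so θ = 18.627°.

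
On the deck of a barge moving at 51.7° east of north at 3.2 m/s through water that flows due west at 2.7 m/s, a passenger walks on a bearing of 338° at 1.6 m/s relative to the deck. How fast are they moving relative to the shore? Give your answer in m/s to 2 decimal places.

3.56 m/s

In east/north components (m/s): passenger relative to barge = (-0.599, 1.483); barge relative to water = (2.511, 1.983); water relative to ground = (-2.700, 0.000).
Sum = (-0.788, 3.467) m/s.
Speed = |(-0.788, 3.467)| = 3.555 m/s.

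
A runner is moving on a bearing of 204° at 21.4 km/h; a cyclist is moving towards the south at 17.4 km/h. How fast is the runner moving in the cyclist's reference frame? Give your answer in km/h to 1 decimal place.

9.0 km/h

Taking east as x and north as y: runner velocity = (-8.704, -19.550) km/h; cyclist velocity = (0.000, -17.400) km/h.
Velocity of runner relative to cyclist = (-8.704, -19.550) − (0.000, -17.400) = (-8.704, -2.150) km/h.
Magnitude = |(-8.704, -2.150)| = 8.966 km/h.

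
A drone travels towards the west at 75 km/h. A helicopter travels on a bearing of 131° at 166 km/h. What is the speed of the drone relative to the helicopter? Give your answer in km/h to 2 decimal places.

Taking east as x and north as y: drone velocity = (-75.000, 0.000) km/h; helicopter velocity = (125.282, -108.906) km/h.
Velocity of drone relative to helicopter = (-75.000, 0.000) − (125.282, -108.906) = (-200.282, 108.906) km/h.
Magnitude = |(-200.282, 108.906)| = 227.976 km/h.

227.98 km/h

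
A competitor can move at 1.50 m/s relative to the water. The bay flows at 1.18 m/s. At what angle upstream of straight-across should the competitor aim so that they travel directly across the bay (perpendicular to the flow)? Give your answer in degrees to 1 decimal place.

51.9°

To cancel the current, the upstream component of the competitor's velocity must equal the flow: 1.50 sin θ = 1.18.
sin θ = 1.18 / 1.50 = 0.7867.
θ = arcsin(0.7867) = 51.875°.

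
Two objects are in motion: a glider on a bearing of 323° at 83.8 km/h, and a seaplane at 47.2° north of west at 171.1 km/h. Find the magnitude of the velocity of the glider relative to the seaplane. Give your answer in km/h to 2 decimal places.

Taking east as x and north as y: glider velocity = (-50.432, 66.926) km/h; seaplane velocity = (-116.252, 125.541) km/h.
Velocity of glider relative to seaplane = (-50.432, 66.926) − (-116.252, 125.541) = (65.820, -58.616) km/h.
Magnitude = |(65.820, -58.616)| = 88.137 km/h.

88.14 km/h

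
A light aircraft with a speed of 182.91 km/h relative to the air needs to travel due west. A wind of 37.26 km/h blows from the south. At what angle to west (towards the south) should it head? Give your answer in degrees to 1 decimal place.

The wind pushes perpendicular to the desired track; the heading must have a component into the wind equal to 37.26 km/h: 182.91 sin θ = 37.26.
sin θ = 0.2037, so θ = 11.754°.

11.8°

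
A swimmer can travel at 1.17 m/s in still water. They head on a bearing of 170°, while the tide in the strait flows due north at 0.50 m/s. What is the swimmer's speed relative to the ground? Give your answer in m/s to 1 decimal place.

0.7 m/s

Taking east as x and north as y: velocity relative to the water = (0.203, -1.152) m/s; the water relative to ground = (0.000, 0.500) m/s.
Velocity relative to ground = (0.203, -1.152) + (0.000, 0.500) = (0.203, -0.652) m/s.
Speed = |(0.203, -0.652)| = 0.683 m/s.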